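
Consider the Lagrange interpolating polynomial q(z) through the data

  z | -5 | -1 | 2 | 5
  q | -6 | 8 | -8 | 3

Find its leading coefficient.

The leading coefficient equals the top divided difference q[-5,-1,2,5].
q[-5,-1] = (8 - (-6)) / (-1 - (-5)) = 7/2
q[-1,2] = (-8 - 8) / (2 - (-1)) = -16/3
q[2,5] = (3 - (-8)) / (5 - 2) = 11/3
q[-5,-1,2] = (-16/3 - 7/2) / (2 - (-5)) = -53/42
q[-1,2,5] = (11/3 - (-16/3)) / (5 - (-1)) = 3/2
q[-5,-1,2,5] = (3/2 - (-53/42)) / (5 - (-5)) = 29/105

29/105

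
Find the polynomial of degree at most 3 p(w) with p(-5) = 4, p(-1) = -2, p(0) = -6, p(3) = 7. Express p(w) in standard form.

Newton's divided differences:
p[-5,-1] = (-2 - 4) / (-1 - (-5)) = -3/2
p[-1,0] = (-6 - (-2)) / (0 - (-1)) = -4
p[0,3] = (7 - (-6)) / (3 - 0) = 13/3
p[-5,-1,0] = (-4 - (-3/2)) / (0 - (-5)) = -1/2
p[-1,0,3] = (13/3 - (-4)) / (3 - (-1)) = 25/12
p[-5,-1,0,3] = (25/12 - (-1/2)) / (3 - (-5)) = 31/96
p(w) = 4 + (-3/2)·(w + 5) + (-1/2)·(w + 5)(w + 1) + (31/96)·(w + 5)(w + 1)w
Expanding: p(w) = (31/96)w^3 + (23/16)w^2 - (277/96)w - 6

p(w) = (31/96)w^3 + (23/16)w^2 - (277/96)w - 6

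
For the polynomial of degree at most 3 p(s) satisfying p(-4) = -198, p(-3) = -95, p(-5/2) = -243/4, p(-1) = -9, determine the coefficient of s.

Build the Lagrange basis polynomials:
L_0(s) = (s + 3)(s + 5/2)(s + 1) / [-9/2] = -(2/9)s^3 - (13/9)s^2 - (26/9)s - 5/3
L_1(s) = (s + 4)(s + 5/2)(s + 1) / [1] = s^3 + (15/2)s^2 + (33/2)s + 10
L_2(s) = (s + 4)(s + 3)(s + 1) / [-9/8] = -(8/9)s^3 - (64/9)s^2 - (152/9)s - 32/3
L_3(s) = (s + 4)(s + 3)(s + 5/2) / [9] = (1/9)s^3 + (19/18)s^2 + (59/18)s + 10/3
p(s) = (-198)·L_0 + (-95)·L_1 + (-243/4)·L_2 + (-9)·L_3
Only the coefficient of s is needed; take it from each L_i and combine:
(-198)·(-26/9) + (-95)·(33/2) + (-243/4)·(-152/9) + (-9)·(59/18) = 1

1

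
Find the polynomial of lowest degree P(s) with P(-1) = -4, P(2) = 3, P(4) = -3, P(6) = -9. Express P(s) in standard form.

P(s) = (16/105)s^3 - (64/35)s^2 + (389/105)s + 59/35

Newton's divided differences:
P[-1,2] = (3 - (-4)) / (2 - (-1)) = 7/3
P[2,4] = (-3 - 3) / (4 - 2) = -3
P[4,6] = (-9 - (-3)) / (6 - 4) = -3
P[-1,2,4] = (-3 - 7/3) / (4 - (-1)) = -16/15
P[2,4,6] = (-3 - (-3)) / (6 - 2) = 0
P[-1,2,4,6] = (0 - (-16/15)) / (6 - (-1)) = 16/105
P(s) = -4 + (7/3)·(s + 1) + (-16/15)·(s + 1)(s - 2) + (16/105)·(s + 1)(s - 2)(s - 4)
Expanding: P(s) = (16/105)s^3 - (64/35)s^2 + (389/105)s + 59/35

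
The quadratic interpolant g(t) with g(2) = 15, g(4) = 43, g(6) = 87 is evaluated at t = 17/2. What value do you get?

329/2

Evaluate each Lagrange basis at t = 17/2:
L_0(17/2) = (9/2)·(5/2)/[(-2)·(-4)] = 45/32
L_1(17/2) = (13/2)·(5/2)/[(2)·(-2)] = -65/16
L_2(17/2) = (13/2)·(9/2)/[(4)·(2)] = 117/32
Sum: 15·(45/32) + 43·(-65/16) + 87·(117/32) = 329/2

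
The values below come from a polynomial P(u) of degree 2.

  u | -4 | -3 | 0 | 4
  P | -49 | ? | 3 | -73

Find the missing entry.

-24

The 3 known values determine P uniquely (degree ≤ 2).
Evaluate each Lagrange basis at u = -3:
L_0(-3) = (-3)·(-7)/[(-4)·(-8)] = 21/32
L_1(-3) = (1)·(-7)/[(4)·(-4)] = 7/16
L_2(-3) = (1)·(-3)/[(8)·(4)] = -3/32
Sum: (-49)·(21/32) + 3·(7/16) + (-73)·(-3/32) = -24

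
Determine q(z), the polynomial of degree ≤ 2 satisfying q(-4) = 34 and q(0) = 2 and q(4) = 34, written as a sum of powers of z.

Build the Lagrange basis polynomials:
L_0(z) = z(z - 4) / [32] = (1/32)z^2 - (1/8)z
L_1(z) = (z + 4)(z - 4) / [-16] = -(1/16)z^2 + 1
L_2(z) = (z + 4)z / [32] = (1/32)z^2 + (1/8)z
q(z) = 34·L_0 + 2·L_1 + 34·L_2
  34·L_0(z) = (17/16)z^2 - (17/4)z
  2·L_1(z) = -(1/8)z^2 + 2
  34·L_2(z) = (17/16)z^2 + (17/4)z
Adding term by term: 2z^2 + 2

q(z) = 2z^2 + 2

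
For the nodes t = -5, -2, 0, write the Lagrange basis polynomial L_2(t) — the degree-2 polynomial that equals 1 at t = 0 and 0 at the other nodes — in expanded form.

L_2(t) = (t + 5)(t + 2) / [(5)·(2)]
       = (t^2 + 7t + 10) / (10)

L_2(t) = (1/10)t^2 + (7/10)t + 1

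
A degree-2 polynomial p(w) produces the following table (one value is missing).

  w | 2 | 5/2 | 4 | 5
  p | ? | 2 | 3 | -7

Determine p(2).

-13/5

The 3 known values determine p uniquely (degree ≤ 2).
Evaluate each Lagrange basis at w = 2:
L_0(2) = (-2)·(-3)/[(-3/2)·(-5/2)] = 8/5
L_1(2) = (-1/2)·(-3)/[(3/2)·(-1)] = -1
L_2(2) = (-1/2)·(-2)/[(5/2)·(1)] = 2/5
Sum: 2·(8/5) + 3·(-1) + (-7)·(2/5) = -13/5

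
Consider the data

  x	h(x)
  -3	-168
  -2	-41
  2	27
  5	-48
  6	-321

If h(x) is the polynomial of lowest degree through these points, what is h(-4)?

L_0(-4) = (-2)·(-6)·(-9)·(-10)/[(-1)·(-5)·(-8)·(-9)] = 3
L_1(-4) = (-1)·(-6)·(-9)·(-10)/[(1)·(-4)·(-7)·(-8)] = -135/56
L_2(-4) = (-1)·(-2)·(-9)·(-10)/[(5)·(4)·(-3)·(-4)] = 3/4
L_3(-4) = (-1)·(-2)·(-6)·(-10)/[(8)·(7)·(3)·(-1)] = -5/7
L_4(-4) = (-1)·(-2)·(-6)·(-9)/[(9)·(8)·(4)·(1)] = 3/8
Sum: (-168)·(3) + (-41)·(-135/56) + 27·(3/4) + (-48)·(-5/7) + (-321)·(3/8) = -471

-471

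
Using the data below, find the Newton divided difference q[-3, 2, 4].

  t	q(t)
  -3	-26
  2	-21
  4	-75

-4

q[-3,2] = (-21 - (-26)) / (2 - (-3)) = 1
q[2,4] = (-75 - (-21)) / (4 - 2) = -27
q[-3,2,4] = (-27 - 1) / (4 - (-3)) = -4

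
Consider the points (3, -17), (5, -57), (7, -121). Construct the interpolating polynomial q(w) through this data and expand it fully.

Newton's divided differences:
q[3,5] = (-57 - (-17)) / (5 - 3) = -20
q[5,7] = (-121 - (-57)) / (7 - 5) = -32
q[3,5,7] = (-32 - (-20)) / (7 - 3) = -3
q(w) = -17 + (-20)·(w - 3) + (-3)·(w - 3)(w - 5)
Expanding: q(w) = -3w^2 + 4w - 2

q(w) = -3w^2 + 4w - 2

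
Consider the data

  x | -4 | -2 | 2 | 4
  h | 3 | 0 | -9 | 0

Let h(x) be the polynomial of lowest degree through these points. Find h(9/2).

Evaluate each Lagrange basis at x = 9/2:
L_0(9/2) = (13/2)·(5/2)·(1/2)/[(-2)·(-6)·(-8)] = -65/768
L_1(9/2) = (17/2)·(5/2)·(1/2)/[(2)·(-4)·(-6)] = 85/384
L_2(9/2) = (17/2)·(13/2)·(1/2)/[(6)·(4)·(-2)] = -221/384
L_3(9/2) = (17/2)·(13/2)·(5/2)/[(8)·(6)·(2)] = 1105/768
Sum: 3·(-65/768) + 0 + (-9)·(-221/384) + 0 = 1261/256

1261/256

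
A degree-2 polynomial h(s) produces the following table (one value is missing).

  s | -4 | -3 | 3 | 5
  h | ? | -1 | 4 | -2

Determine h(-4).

The 3 known values determine h uniquely (degree ≤ 2).
Evaluate each Lagrange basis at s = -4:
L_0(-4) = (-7)·(-9)/[(-6)·(-8)] = 21/16
L_1(-4) = (-1)·(-9)/[(6)·(-2)] = -3/4
L_2(-4) = (-1)·(-7)/[(8)·(2)] = 7/16
Sum: (-1)·(21/16) + 4·(-3/4) + (-2)·(7/16) = -83/16

-83/16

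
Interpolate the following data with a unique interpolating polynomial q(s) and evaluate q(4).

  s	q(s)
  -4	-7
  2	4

23/3

Evaluate each Lagrange basis at s = 4:
L_0(4) = (2)/[(-6)] = -1/3
L_1(4) = (8)/[(6)] = 4/3
Sum: (-7)·(-1/3) + 4·(4/3) = 23/3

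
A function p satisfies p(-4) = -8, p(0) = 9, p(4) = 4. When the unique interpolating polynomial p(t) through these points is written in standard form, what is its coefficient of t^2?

-11/16

The leading coefficient equals the top divided difference p[-4,0,4].
p[-4,0] = (9 - (-8)) / (0 - (-4)) = 17/4
p[0,4] = (4 - 9) / (4 - 0) = -5/4
p[-4,0,4] = (-5/4 - 17/4) / (4 - (-4)) = -11/16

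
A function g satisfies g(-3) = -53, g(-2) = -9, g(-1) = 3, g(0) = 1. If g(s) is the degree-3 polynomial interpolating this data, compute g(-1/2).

Evaluate each Lagrange basis at s = -1/2:
L_0(-1/2) = (3/2)·(1/2)·(-1/2)/[(-1)·(-2)·(-3)] = 1/16
L_1(-1/2) = (5/2)·(1/2)·(-1/2)/[(1)·(-1)·(-2)] = -5/16
L_2(-1/2) = (5/2)·(3/2)·(-1/2)/[(2)·(1)·(-1)] = 15/16
L_3(-1/2) = (5/2)·(3/2)·(1/2)/[(3)·(2)·(1)] = 5/16
Sum: (-53)·(1/16) + (-9)·(-5/16) + 3·(15/16) + 1·(5/16) = 21/8

21/8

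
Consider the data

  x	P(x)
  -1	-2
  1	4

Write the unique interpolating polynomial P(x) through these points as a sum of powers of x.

Build the Lagrange basis polynomials:
L_0(x) = (x - 1) / [-2] = -(1/2)x + 1/2
L_1(x) = (x + 1) / [2] = (1/2)x + 1/2
P(x) = (-2)·L_0 + 4·L_1
  (-2)·L_0(x) = x - 1
  4·L_1(x) = 2x + 2
Adding term by term: 3x + 1

P(x) = 3x + 1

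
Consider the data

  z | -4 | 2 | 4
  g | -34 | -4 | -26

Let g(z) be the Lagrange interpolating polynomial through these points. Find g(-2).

Evaluate each Lagrange basis at z = -2:
L_0(-2) = (-4)·(-6)/[(-6)·(-8)] = 1/2
L_1(-2) = (2)·(-6)/[(6)·(-2)] = 1
L_2(-2) = (2)·(-4)/[(8)·(2)] = -1/2
Sum: (-34)·(1/2) + (-4)·(1) + (-26)·(-1/2) = -8

-8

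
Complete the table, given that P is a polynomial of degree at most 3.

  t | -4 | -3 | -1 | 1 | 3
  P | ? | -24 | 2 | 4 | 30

The 4 known values determine P uniquely (degree ≤ 3).
L_0(-4) = (-3)·(-5)·(-7)/[(-2)·(-4)·(-6)] = 35/16
L_1(-4) = (-1)·(-5)·(-7)/[(2)·(-2)·(-4)] = -35/16
L_2(-4) = (-1)·(-3)·(-7)/[(4)·(2)·(-2)] = 21/16
L_3(-4) = (-1)·(-3)·(-5)/[(6)·(4)·(2)] = -5/16
Sum: (-24)·(35/16) + 2·(-35/16) + 4·(21/16) + 30·(-5/16) = -61

-61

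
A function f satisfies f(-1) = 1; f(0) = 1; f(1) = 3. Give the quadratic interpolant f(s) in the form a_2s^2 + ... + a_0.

L_0(s) = s(s - 1) / [2] = (1/2)s^2 - (1/2)s
L_1(s) = (s + 1)(s - 1) / [-1] = -s^2 + 1
L_2(s) = (s + 1)s / [2] = (1/2)s^2 + (1/2)s
f(s) = 1·L_0 + 1·L_1 + 3·L_2
  1·L_0(s) = (1/2)s^2 - (1/2)s
  1·L_1(s) = -s^2 + 1
  3·L_2(s) = (3/2)s^2 + (3/2)s
Adding term by term: s^2 + s + 1

f(s) = s^2 + s + 1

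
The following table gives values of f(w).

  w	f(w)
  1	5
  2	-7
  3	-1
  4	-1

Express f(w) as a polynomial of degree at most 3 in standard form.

f(w) = -4w^3 + 33w^2 - 83w + 59

Build the Lagrange basis polynomials:
L_0(w) = (w - 2)(w - 3)(w - 4) / [-6] = -(1/6)w^3 + (3/2)w^2 - (13/3)w + 4
L_1(w) = (w - 1)(w - 3)(w - 4) / [2] = (1/2)w^3 - 4w^2 + (19/2)w - 6
L_2(w) = (w - 1)(w - 2)(w - 4) / [-2] = -(1/2)w^3 + (7/2)w^2 - 7w + 4
L_3(w) = (w - 1)(w - 2)(w - 3) / [6] = (1/6)w^3 - w^2 + (11/6)w - 1
f(w) = 5·L_0 + (-7)·L_1 + (-1)·L_2 + (-1)·L_3
  5·L_0(w) = -(5/6)w^3 + (15/2)w^2 - (65/3)w + 20
  (-7)·L_1(w) = -(7/2)w^3 + 28w^2 - (133/2)w + 42
  (-1)·L_2(w) = (1/2)w^3 - (7/2)w^2 + 7w - 4
  (-1)·L_3(w) = -(1/6)w^3 + w^2 - (11/6)w + 1
Adding term by term: -4w^3 + 33w^2 - 83w + 59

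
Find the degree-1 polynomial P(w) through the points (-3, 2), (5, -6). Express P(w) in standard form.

P(w) = -w - 1

L_0(w) = (w - 5) / [-8] = -(1/8)w + 5/8
L_1(w) = (w + 3) / [8] = (1/8)w + 3/8
P(w) = 2·L_0 + (-6)·L_1
  2·L_0(w) = -(1/4)w + 5/4
  (-6)·L_1(w) = -(3/4)w - 9/4
Adding term by term: -w - 1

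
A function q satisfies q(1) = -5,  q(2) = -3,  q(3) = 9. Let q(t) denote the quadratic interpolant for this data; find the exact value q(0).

Evaluate each Lagrange basis at t = 0:
L_0(0) = (-2)·(-3)/[(-1)·(-2)] = 3
L_1(0) = (-1)·(-3)/[(1)·(-1)] = -3
L_2(0) = (-1)·(-2)/[(2)·(1)] = 1
Sum: (-5)·(3) + (-3)·(-3) + 9·(1) = 3

3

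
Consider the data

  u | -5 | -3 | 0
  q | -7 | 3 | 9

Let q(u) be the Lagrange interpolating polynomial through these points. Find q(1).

Evaluate each Lagrange basis at u = 1:
L_0(1) = (4)·(1)/[(-2)·(-5)] = 2/5
L_1(1) = (6)·(1)/[(2)·(-3)] = -1
L_2(1) = (6)·(4)/[(5)·(3)] = 8/5
Sum: (-7)·(2/5) + 3·(-1) + 9·(8/5) = 43/5

43/5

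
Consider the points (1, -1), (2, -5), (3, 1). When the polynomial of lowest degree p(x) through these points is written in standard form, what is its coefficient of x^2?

5

The leading coefficient equals the top divided difference p[1,2,3].
p[1,2] = (-5 - (-1)) / (2 - 1) = -4
p[2,3] = (1 - (-5)) / (3 - 2) = 6
p[1,2,3] = (6 - (-4)) / (3 - 1) = 5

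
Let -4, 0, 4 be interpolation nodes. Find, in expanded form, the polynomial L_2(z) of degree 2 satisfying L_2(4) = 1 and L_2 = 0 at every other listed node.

L_2(z) = (1/32)z^2 + (1/8)z

L_2(z) = (z + 4)z / [(8)·(4)]
       = (z^2 + 4z) / (32)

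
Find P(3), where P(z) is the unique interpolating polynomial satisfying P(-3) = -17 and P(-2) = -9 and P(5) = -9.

L_0(3) = (5)·(-2)/[(-1)·(-8)] = -5/4
L_1(3) = (6)·(-2)/[(1)·(-7)] = 12/7
L_2(3) = (6)·(5)/[(8)·(7)] = 15/28
Sum: (-17)·(-5/4) + (-9)·(12/7) + (-9)·(15/28) = 1

1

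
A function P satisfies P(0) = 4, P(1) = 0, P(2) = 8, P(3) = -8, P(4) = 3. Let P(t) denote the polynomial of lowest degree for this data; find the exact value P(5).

Evaluate each Lagrange basis at t = 5:
L_0(5) = (4)·(3)·(2)·(1)/[(-1)·(-2)·(-3)·(-4)] = 1
L_1(5) = (5)·(3)·(2)·(1)/[(1)·(-1)·(-2)·(-3)] = -5
L_2(5) = (5)·(4)·(2)·(1)/[(2)·(1)·(-1)·(-2)] = 10
L_3(5) = (5)·(4)·(3)·(1)/[(3)·(2)·(1)·(-1)] = -10
L_4(5) = (5)·(4)·(3)·(2)/[(4)·(3)·(2)·(1)] = 5
Sum: 4·(1) + 0 + 8·(10) + (-8)·(-10) + 3·(5) = 179

179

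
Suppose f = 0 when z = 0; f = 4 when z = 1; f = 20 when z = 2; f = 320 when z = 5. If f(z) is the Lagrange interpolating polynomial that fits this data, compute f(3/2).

75/8

Evaluate each Lagrange basis at z = 3/2:
L_0(3/2) = (1/2)·(-1/2)·(-7/2)/[(-1)·(-2)·(-5)] = -7/80
L_1(3/2) = (3/2)·(-1/2)·(-7/2)/[(1)·(-1)·(-4)] = 21/32
L_2(3/2) = (3/2)·(1/2)·(-7/2)/[(2)·(1)·(-3)] = 7/16
L_3(3/2) = (3/2)·(1/2)·(-1/2)/[(5)·(4)·(3)] = -1/160
Sum: 0 + 4·(21/32) + 20·(7/16) + 320·(-1/160) = 75/8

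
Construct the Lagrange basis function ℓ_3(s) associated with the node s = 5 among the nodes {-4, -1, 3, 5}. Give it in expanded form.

ℓ_3(s) = (s + 4)(s + 1)(s - 3) / [(9)·(6)·(2)]
       = (s^3 + 2s^2 - 11s - 12) / (108)

ℓ_3(s) = (1/108)s^3 + (1/54)s^2 - (11/108)s - 1/9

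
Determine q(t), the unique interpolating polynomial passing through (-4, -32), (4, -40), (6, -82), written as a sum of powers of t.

Newton's divided differences:
q[-4,4] = (-40 - (-32)) / (4 - (-4)) = -1
q[4,6] = (-82 - (-40)) / (6 - 4) = -21
q[-4,4,6] = (-21 - (-1)) / (6 - (-4)) = -2
q(t) = -32 + (-1)·(t + 4) + (-2)·(t + 4)(t - 4)
Expanding: q(t) = -2t^2 - t - 4

q(t) = -2t^2 - t - 4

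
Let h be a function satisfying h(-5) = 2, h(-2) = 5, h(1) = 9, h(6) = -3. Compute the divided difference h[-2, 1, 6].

h[-2,1] = (9 - 5) / (1 - (-2)) = 4/3
h[1,6] = (-3 - 9) / (6 - 1) = -12/5
h[-2,1,6] = (-12/5 - 4/3) / (6 - (-2)) = -7/15

-7/15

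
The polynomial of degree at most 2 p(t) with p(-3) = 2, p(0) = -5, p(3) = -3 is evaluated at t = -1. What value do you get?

-11/3

Using Newton's divided-difference form:
p[-3,0] = (-5 - 2) / (0 - (-3)) = -7/3
p[0,3] = (-3 - (-5)) / (3 - 0) = 2/3
p[-3,0,3] = (2/3 - (-7/3)) / (3 - (-3)) = 1/2
p(-1) = 2 + (-7/3)·(2) + (1/2)·(2)·(-1) = -11/3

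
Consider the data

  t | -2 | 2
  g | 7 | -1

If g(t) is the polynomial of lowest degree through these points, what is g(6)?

Evaluate each Lagrange basis at t = 6:
L_0(6) = (4)/[(-4)] = -1
L_1(6) = (8)/[(4)] = 2
Sum: 7·(-1) + (-1)·(2) = -9

-9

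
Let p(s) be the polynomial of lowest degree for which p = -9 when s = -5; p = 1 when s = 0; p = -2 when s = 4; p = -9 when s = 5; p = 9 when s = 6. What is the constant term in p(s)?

L_0(s) = s(s - 4)(s - 5)(s - 6) / [4950] = (1/4950)s^4 - (1/330)s^3 + (37/2475)s^2 - (4/165)s
L_1(s) = (s + 5)(s - 4)(s - 5)(s - 6) / [-600] = -(1/600)s^4 + (1/60)s^3 + (1/600)s^2 - (5/12)s + 1
L_2(s) = (s + 5)s(s - 5)(s - 6) / [72] = (1/72)s^4 - (1/12)s^3 - (25/72)s^2 + (25/12)s
L_3(s) = (s + 5)s(s - 4)(s - 6) / [-50] = -(1/50)s^4 + (1/10)s^3 + (13/25)s^2 - (12/5)s
L_4(s) = (s + 5)s(s - 4)(s - 5) / [132] = (1/132)s^4 - (1/33)s^3 - (25/132)s^2 + (25/33)s
p(s) = (-9)·L_0 + 1·L_1 + (-2)·L_2 + (-9)·L_3 + 9·L_4
Only the constant term is needed; take it from each L_i and combine:
(-9)·(0) + 1·(1) + (-2)·(0) + (-9)·(0) + 9·(0) = 1

1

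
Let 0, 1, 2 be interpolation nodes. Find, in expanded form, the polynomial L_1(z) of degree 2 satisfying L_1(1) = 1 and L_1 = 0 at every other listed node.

L_1(z) = z(z - 2) / [(1)·(-1)]
       = (z^2 - 2z) / (-1)

L_1(z) = -z^2 + 2z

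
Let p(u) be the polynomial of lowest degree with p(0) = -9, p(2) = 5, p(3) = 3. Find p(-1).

-25

Using Newton's divided-difference form:
p[0,2] = (5 - (-9)) / (2 - 0) = 7
p[2,3] = (3 - 5) / (3 - 2) = -2
p[0,2,3] = (-2 - 7) / (3 - 0) = -3
p(-1) = -9 + 7·(-1) + (-3)·(-1)·(-3) = -25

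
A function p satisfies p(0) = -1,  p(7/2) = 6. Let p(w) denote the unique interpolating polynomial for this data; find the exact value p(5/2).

L_0(5/2) = (-1)/[(-7/2)] = 2/7
L_1(5/2) = (5/2)/[(7/2)] = 5/7
Sum: (-1)·(2/7) + 6·(5/7) = 4

4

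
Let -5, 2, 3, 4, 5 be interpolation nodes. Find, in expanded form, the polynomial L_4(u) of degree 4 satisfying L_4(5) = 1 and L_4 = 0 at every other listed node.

L_4(u) = (u + 5)(u - 2)(u - 3)(u - 4) / [(10)·(3)·(2)·(1)]
       = (u^4 - 4u^3 - 19u^2 + 106u - 120) / (60)

L_4(u) = (1/60)u^4 - (1/15)u^3 - (19/60)u^2 + (53/30)u - 2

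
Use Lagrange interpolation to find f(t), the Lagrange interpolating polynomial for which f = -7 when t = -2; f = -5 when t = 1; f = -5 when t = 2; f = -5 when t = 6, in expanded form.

f(t) = (1/48)t^3 - (3/16)t^2 + (5/12)t - 21/4

Build the Lagrange basis polynomials:
L_0(t) = (t - 1)(t - 2)(t - 6) / [-96] = -(1/96)t^3 + (3/32)t^2 - (5/24)t + 1/8
L_1(t) = (t + 2)(t - 2)(t - 6) / [15] = (1/15)t^3 - (2/5)t^2 - (4/15)t + 8/5
L_2(t) = (t + 2)(t - 1)(t - 6) / [-16] = -(1/16)t^3 + (5/16)t^2 + (1/2)t - 3/4
L_3(t) = (t + 2)(t - 1)(t - 2) / [160] = (1/160)t^3 - (1/160)t^2 - (1/40)t + 1/40
f(t) = (-7)·L_0 + (-5)·L_1 + (-5)·L_2 + (-5)·L_3
  (-7)·L_0(t) = (7/96)t^3 - (21/32)t^2 + (35/24)t - 7/8
  (-5)·L_1(t) = -(1/3)t^3 + 2t^2 + (4/3)t - 8
  (-5)·L_2(t) = (5/16)t^3 - (25/16)t^2 - (5/2)t + 15/4
  (-5)·L_3(t) = -(1/32)t^3 + (1/32)t^2 + (1/8)t - 1/8
Adding term by term: (1/48)t^3 - (3/16)t^2 + (5/12)t - 21/4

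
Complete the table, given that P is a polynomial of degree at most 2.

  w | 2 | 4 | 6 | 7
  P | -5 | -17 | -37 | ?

The 3 known values determine P uniquely (degree ≤ 2).
Evaluate each Lagrange basis at w = 7:
L_0(7) = (3)·(1)/[(-2)·(-4)] = 3/8
L_1(7) = (5)·(1)/[(2)·(-2)] = -5/4
L_2(7) = (5)·(3)/[(4)·(2)] = 15/8
Sum: (-5)·(3/8) + (-17)·(-5/4) + (-37)·(15/8) = -50

-50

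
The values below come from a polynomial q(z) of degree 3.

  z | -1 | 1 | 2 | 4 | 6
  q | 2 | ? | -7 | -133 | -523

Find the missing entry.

2

The 4 known values determine q uniquely (degree ≤ 3).
L_0(1) = (-1)·(-3)·(-5)/[(-3)·(-5)·(-7)] = 1/7
L_1(1) = (2)·(-3)·(-5)/[(3)·(-2)·(-4)] = 5/4
L_2(1) = (2)·(-1)·(-5)/[(5)·(2)·(-2)] = -1/2
L_3(1) = (2)·(-1)·(-3)/[(7)·(4)·(2)] = 3/28
Sum: 2·(1/7) + (-7)·(5/4) + (-133)·(-1/2) + (-523)·(3/28) = 2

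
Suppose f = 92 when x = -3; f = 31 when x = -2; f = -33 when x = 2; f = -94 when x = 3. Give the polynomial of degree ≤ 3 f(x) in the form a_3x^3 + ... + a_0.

Newton's divided differences:
f[-3,-2] = (31 - 92) / (-2 - (-3)) = -61
f[-2,2] = (-33 - 31) / (2 - (-2)) = -16
f[2,3] = (-94 - (-33)) / (3 - 2) = -61
f[-3,-2,2] = (-16 - (-61)) / (2 - (-3)) = 9
f[-2,2,3] = (-61 - (-16)) / (3 - (-2)) = -9
f[-3,-2,2,3] = (-9 - 9) / (3 - (-3)) = -3
f(x) = 92 + (-61)·(x + 3) + 9·(x + 3)(x + 2) + (-3)·(x + 3)(x + 2)(x - 2)
Expanding: f(x) = -3x^3 - 4x - 1

f(x) = -3x^3 - 4x - 1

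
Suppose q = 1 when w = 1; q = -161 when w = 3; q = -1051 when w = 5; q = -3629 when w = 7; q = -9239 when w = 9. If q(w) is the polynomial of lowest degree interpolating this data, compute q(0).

Using Newton's divided-difference form:
q[1,3] = (-161 - 1) / (3 - 1) = -81
q[3,5] = (-1051 - (-161)) / (5 - 3) = -445
q[5,7] = (-3629 - (-1051)) / (7 - 5) = -1289
q[7,9] = (-9239 - (-3629)) / (9 - 7) = -2805
q[1,3,5] = (-445 - (-81)) / (5 - 1) = -91
q[3,5,7] = (-1289 - (-445)) / (7 - 3) = -211
q[5,7,9] = (-2805 - (-1289)) / (9 - 5) = -379
q[1,3,5,7] = (-211 - (-91)) / (7 - 1) = -20
q[3,5,7,9] = (-379 - (-211)) / (9 - 3) = -28
q[1,3,5,7,9] = (-28 - (-20)) / (9 - 1) = -1
q(0) = 1 + (-81)·(-1) + (-91)·(-1)·(-3) + (-20)·(-1)·(-3)·(-5) + (-1)·(-1)·(-3)·(-5)·(-7) = 4

4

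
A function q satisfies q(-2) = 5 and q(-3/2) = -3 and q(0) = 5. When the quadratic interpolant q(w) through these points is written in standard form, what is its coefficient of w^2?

32/3

Build the Lagrange basis polynomials:
L_0(w) = (w + 3/2)w / [1] = w^2 + (3/2)w
L_1(w) = (w + 2)w / [-3/4] = -(4/3)w^2 - (8/3)w
L_2(w) = (w + 2)(w + 3/2) / [3] = (1/3)w^2 + (7/6)w + 1
q(w) = 5·L_0 + (-3)·L_1 + 5·L_2
Only the coefficient of w^2 is needed; take it from each L_i and combine:
5·(1) + (-3)·(-4/3) + 5·(1/3) = 32/3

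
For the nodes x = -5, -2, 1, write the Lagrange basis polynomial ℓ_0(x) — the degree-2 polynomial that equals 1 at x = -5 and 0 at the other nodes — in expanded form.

ℓ_0(x) = (x + 2)(x - 1) / [(-3)·(-6)]
       = (x^2 + x - 2) / (18)

ℓ_0(x) = (1/18)x^2 + (1/18)x - 1/9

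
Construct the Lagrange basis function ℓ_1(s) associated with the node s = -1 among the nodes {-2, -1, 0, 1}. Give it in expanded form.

ℓ_1(s) = (1/2)s^3 + (1/2)s^2 - s

ℓ_1(s) = (s + 2)s(s - 1) / [(1)·(-1)·(-2)]
       = (s^3 + s^2 - 2s) / (2)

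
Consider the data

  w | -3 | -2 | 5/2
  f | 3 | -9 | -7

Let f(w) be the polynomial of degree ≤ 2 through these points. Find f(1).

-589/33

L_0(1) = (3)·(-3/2)/[(-1)·(-11/2)] = -9/11
L_1(1) = (4)·(-3/2)/[(1)·(-9/2)] = 4/3
L_2(1) = (4)·(3)/[(11/2)·(9/2)] = 16/33
Sum: 3·(-9/11) + (-9)·(4/3) + (-7)·(16/33) = -589/33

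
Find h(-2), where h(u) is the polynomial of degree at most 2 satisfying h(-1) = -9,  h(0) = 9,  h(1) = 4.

L_0(-2) = (-2)·(-3)/[(-1)·(-2)] = 3
L_1(-2) = (-1)·(-3)/[(1)·(-1)] = -3
L_2(-2) = (-1)·(-2)/[(2)·(1)] = 1
Sum: (-9)·(3) + 9·(-3) + 4·(1) = -50

-50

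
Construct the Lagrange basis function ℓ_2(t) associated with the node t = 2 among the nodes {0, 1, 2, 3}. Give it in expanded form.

ℓ_2(t) = t(t - 1)(t - 3) / [(2)·(1)·(-1)]
       = (t^3 - 4t^2 + 3t) / (-2)

ℓ_2(t) = -(1/2)t^3 + 2t^2 - (3/2)t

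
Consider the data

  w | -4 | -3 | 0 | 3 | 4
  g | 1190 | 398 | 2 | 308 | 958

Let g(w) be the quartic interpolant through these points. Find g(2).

Evaluate each Lagrange basis at w = 2:
L_0(2) = (5)·(2)·(-1)·(-2)/[(-1)·(-4)·(-7)·(-8)] = 5/56
L_1(2) = (6)·(2)·(-1)·(-2)/[(1)·(-3)·(-6)·(-7)] = -4/21
L_2(2) = (6)·(5)·(-1)·(-2)/[(4)·(3)·(-3)·(-4)] = 5/12
L_3(2) = (6)·(5)·(2)·(-2)/[(7)·(6)·(3)·(-1)] = 20/21
L_4(2) = (6)·(5)·(2)·(-1)/[(8)·(7)·(4)·(1)] = -15/56
Sum: 1190·(5/56) + 398·(-4/21) + 2·(5/12) + 308·(20/21) + 958·(-15/56) = 68

68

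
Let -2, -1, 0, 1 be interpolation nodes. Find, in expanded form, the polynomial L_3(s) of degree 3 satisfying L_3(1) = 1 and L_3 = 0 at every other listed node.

L_3(s) = (1/6)s^3 + (1/2)s^2 + (1/3)s

L_3(s) = (s + 2)(s + 1)s / [(3)·(2)·(1)]
       = (s^3 + 3s^2 + 2s) / (6)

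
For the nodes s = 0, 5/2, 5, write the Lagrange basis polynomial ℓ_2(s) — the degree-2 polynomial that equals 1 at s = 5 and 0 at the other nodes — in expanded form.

ℓ_2(s) = s(s - 5/2) / [(5)·(5/2)]
       = (s^2 - (5/2)s) / (25/2)

ℓ_2(s) = (2/25)s^2 - (1/5)s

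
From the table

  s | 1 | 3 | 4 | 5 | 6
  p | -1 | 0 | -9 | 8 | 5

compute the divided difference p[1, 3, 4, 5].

97/24

p[1,3] = (0 - (-1)) / (3 - 1) = 1/2
p[3,4] = (-9 - 0) / (4 - 3) = -9
p[4,5] = (8 - (-9)) / (5 - 4) = 17
p[1,3,4] = (-9 - 1/2) / (4 - 1) = -19/6
p[3,4,5] = (17 - (-9)) / (5 - 3) = 13
p[1,3,4,5] = (13 - (-19/6)) / (5 - 1) = 97/24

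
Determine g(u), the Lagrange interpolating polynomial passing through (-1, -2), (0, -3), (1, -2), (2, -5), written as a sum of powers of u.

Build the Lagrange basis polynomials:
L_0(u) = u(u - 1)(u - 2) / [-6] = -(1/6)u^3 + (1/2)u^2 - (1/3)u
L_1(u) = (u + 1)(u - 1)(u - 2) / [2] = (1/2)u^3 - u^2 - (1/2)u + 1
L_2(u) = (u + 1)u(u - 2) / [-2] = -(1/2)u^3 + (1/2)u^2 + u
L_3(u) = (u + 1)u(u - 1) / [6] = (1/6)u^3 - (1/6)u
g(u) = (-2)·L_0 + (-3)·L_1 + (-2)·L_2 + (-5)·L_3
  (-2)·L_0(u) = (1/3)u^3 - u^2 + (2/3)u
  (-3)·L_1(u) = -(3/2)u^3 + 3u^2 + (3/2)u - 3
  (-2)·L_2(u) = u^3 - u^2 - 2u
  (-5)·L_3(u) = -(5/6)u^3 + (5/6)u
Adding term by term: -u^3 + u^2 + u - 3

g(u) = -u^3 + u^2 + u - 3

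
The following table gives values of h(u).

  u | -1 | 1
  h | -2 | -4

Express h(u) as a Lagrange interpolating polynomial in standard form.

h(u) = -u - 3

Build the Lagrange basis polynomials:
L_0(u) = (u - 1) / [-2] = -(1/2)u + 1/2
L_1(u) = (u + 1) / [2] = (1/2)u + 1/2
h(u) = (-2)·L_0 + (-4)·L_1
  (-2)·L_0(u) = u - 1
  (-4)·L_1(u) = -2u - 2
Adding term by term: -u - 3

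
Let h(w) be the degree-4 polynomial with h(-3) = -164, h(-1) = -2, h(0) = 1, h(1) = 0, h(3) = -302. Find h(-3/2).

Evaluate each Lagrange basis at w = -3/2:
L_0(-3/2) = (-1/2)·(-3/2)·(-5/2)·(-9/2)/[(-2)·(-3)·(-4)·(-6)] = 15/256
L_1(-3/2) = (3/2)·(-3/2)·(-5/2)·(-9/2)/[(2)·(-1)·(-2)·(-4)] = 405/256
L_2(-3/2) = (3/2)·(-1/2)·(-5/2)·(-9/2)/[(3)·(1)·(-1)·(-3)] = -15/16
L_3(-3/2) = (3/2)·(-1/2)·(-3/2)·(-9/2)/[(4)·(2)·(1)·(-2)] = 81/256
L_4(-3/2) = (3/2)·(-1/2)·(-3/2)·(-5/2)/[(6)·(4)·(3)·(2)] = -5/256
Sum: (-164)·(15/256) + (-2)·(405/256) + 1·(-15/16) + 0 + (-302)·(-5/256) = -125/16

-125/16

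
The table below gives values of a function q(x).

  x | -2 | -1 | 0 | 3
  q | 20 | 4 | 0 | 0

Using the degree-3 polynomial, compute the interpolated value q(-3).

L_0(-3) = (-2)·(-3)·(-6)/[(-1)·(-2)·(-5)] = 18/5
L_1(-3) = (-1)·(-3)·(-6)/[(1)·(-1)·(-4)] = -9/2
L_2(-3) = (-1)·(-2)·(-6)/[(2)·(1)·(-3)] = 2
L_3(-3) = (-1)·(-2)·(-3)/[(5)·(4)·(3)] = -1/10
Sum: 20·(18/5) + 4·(-9/2) + 0 + 0 = 54

54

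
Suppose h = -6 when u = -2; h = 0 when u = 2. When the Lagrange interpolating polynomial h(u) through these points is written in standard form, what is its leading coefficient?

3/2

The leading coefficient equals the top divided difference h[-2,2].
h[-2,2] = (0 - (-6)) / (2 - (-2)) = 3/2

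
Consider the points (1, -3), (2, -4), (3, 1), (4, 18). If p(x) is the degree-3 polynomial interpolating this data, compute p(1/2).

Evaluate each Lagrange basis at x = 1/2:
L_0(1/2) = (-3/2)·(-5/2)·(-7/2)/[(-1)·(-2)·(-3)] = 35/16
L_1(1/2) = (-1/2)·(-5/2)·(-7/2)/[(1)·(-1)·(-2)] = -35/16
L_2(1/2) = (-1/2)·(-3/2)·(-7/2)/[(2)·(1)·(-1)] = 21/16
L_3(1/2) = (-1/2)·(-3/2)·(-5/2)/[(3)·(2)·(1)] = -5/16
Sum: (-3)·(35/16) + (-4)·(-35/16) + 1·(21/16) + 18·(-5/16) = -17/8

-17/8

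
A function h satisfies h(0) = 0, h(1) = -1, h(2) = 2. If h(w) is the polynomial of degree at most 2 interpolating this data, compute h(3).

9

Using Newton's divided-difference form:
h[0,1] = (-1 - 0) / (1 - 0) = -1
h[1,2] = (2 - (-1)) / (2 - 1) = 3
h[0,1,2] = (3 - (-1)) / (2 - 0) = 2
h(3) = 0 + (-1)·(3) + 2·(3)·(2) = 9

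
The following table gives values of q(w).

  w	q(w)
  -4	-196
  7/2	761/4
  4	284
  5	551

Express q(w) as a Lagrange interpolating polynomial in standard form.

L_0(w) = (w - 7/2)(w - 4)(w - 5) / [-540] = -(1/540)w^3 + (5/216)w^2 - (103/1080)w + 7/54
L_1(w) = (w + 4)(w - 4)(w - 5) / [45/8] = (8/45)w^3 - (8/9)w^2 - (128/45)w + 128/9
L_2(w) = (w + 4)(w - 7/2)(w - 5) / [-4] = -(1/4)w^3 + (9/8)w^2 + (33/8)w - 35/2
L_3(w) = (w + 4)(w - 7/2)(w - 4) / [27/2] = (2/27)w^3 - (7/27)w^2 - (32/27)w + 112/27
q(w) = (-196)·L_0 + (761/4)·L_1 + 284·L_2 + 551·L_3
  (-196)·L_0(w) = (49/135)w^3 - (245/54)w^2 + (5047/270)w - 686/27
  (761/4)·L_1(w) = (1522/45)w^3 - (1522/9)w^2 - (24352/45)w + 24352/9
  284·L_2(w) = -71w^3 + (639/2)w^2 + (2343/2)w - 4970
  551·L_3(w) = (1102/27)w^3 - (3857/27)w^2 - (17632/27)w + 61712/27
Adding term by term: 4w^3 + 3w^2 - 4w - 4

q(w) = 4w^3 + 3w^2 - 4w - 4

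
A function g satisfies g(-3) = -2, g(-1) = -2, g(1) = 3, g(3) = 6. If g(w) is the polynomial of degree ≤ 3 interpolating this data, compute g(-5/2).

Using Newton's divided-difference form:
g[-3,-1] = (-2 - (-2)) / (-1 - (-3)) = 0
g[-1,1] = (3 - (-2)) / (1 - (-1)) = 5/2
g[1,3] = (6 - 3) / (3 - 1) = 3/2
g[-3,-1,1] = (5/2 - 0) / (1 - (-3)) = 5/8
g[-1,1,3] = (3/2 - 5/2) / (3 - (-1)) = -1/4
g[-3,-1,1,3] = (-1/4 - 5/8) / (3 - (-3)) = -7/48
g(-5/2) = -2 + 0·(1/2) + (5/8)·(1/2)·(-3/2) + (-7/48)·(1/2)·(-3/2)·(-7/2) = -365/128

-365/128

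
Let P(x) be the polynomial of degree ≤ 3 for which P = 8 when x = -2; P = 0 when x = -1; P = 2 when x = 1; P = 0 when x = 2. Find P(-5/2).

Evaluate each Lagrange basis at x = -5/2:
L_0(-5/2) = (-3/2)·(-7/2)·(-9/2)/[(-1)·(-3)·(-4)] = 63/32
L_1(-5/2) = (-1/2)·(-7/2)·(-9/2)/[(1)·(-2)·(-3)] = -21/16
L_2(-5/2) = (-1/2)·(-3/2)·(-9/2)/[(3)·(2)·(-1)] = 9/16
L_3(-5/2) = (-1/2)·(-3/2)·(-7/2)/[(4)·(3)·(1)] = -7/32
Sum: 8·(63/32) + 0 + 2·(9/16) + 0 = 135/8

135/8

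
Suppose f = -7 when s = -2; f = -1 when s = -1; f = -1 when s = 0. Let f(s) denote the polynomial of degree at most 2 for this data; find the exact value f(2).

-19

L_0(2) = (3)·(2)/[(-1)·(-2)] = 3
L_1(2) = (4)·(2)/[(1)·(-1)] = -8
L_2(2) = (4)·(3)/[(2)·(1)] = 6
Sum: (-7)·(3) + (-1)·(-8) + (-1)·(6) = -19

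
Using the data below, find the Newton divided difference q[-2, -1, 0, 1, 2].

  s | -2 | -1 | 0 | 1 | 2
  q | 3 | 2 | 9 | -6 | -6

67/24

q[-2,-1] = (2 - 3) / (-1 - (-2)) = -1
q[-1,0] = (9 - 2) / (0 - (-1)) = 7
q[0,1] = (-6 - 9) / (1 - 0) = -15
q[1,2] = (-6 - (-6)) / (2 - 1) = 0
q[-2,-1,0] = (7 - (-1)) / (0 - (-2)) = 4
q[-1,0,1] = (-15 - 7) / (1 - (-1)) = -11
q[0,1,2] = (0 - (-15)) / (2 - 0) = 15/2
q[-2,-1,0,1] = (-11 - 4) / (1 - (-2)) = -5
q[-1,0,1,2] = (15/2 - (-11)) / (2 - (-1)) = 37/6
q[-2,-1,0,1,2] = (37/6 - (-5)) / (2 - (-2)) = 67/24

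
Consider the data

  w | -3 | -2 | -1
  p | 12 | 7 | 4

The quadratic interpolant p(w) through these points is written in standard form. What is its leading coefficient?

The leading coefficient equals the top divided difference p[-3,-2,-1].
p[-3,-2] = (7 - 12) / (-2 - (-3)) = -5
p[-2,-1] = (4 - 7) / (-1 - (-2)) = -3
p[-3,-2,-1] = (-3 - (-5)) / (-1 - (-3)) = 1

1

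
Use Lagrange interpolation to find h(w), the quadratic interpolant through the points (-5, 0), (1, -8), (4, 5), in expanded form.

h(w) = (17/27)w^2 + (32/27)w - 265/27

Build the Lagrange basis polynomials:
L_0(w) = (w - 1)(w - 4) / [54] = (1/54)w^2 - (5/54)w + 2/27
L_1(w) = (w + 5)(w - 4) / [-18] = -(1/18)w^2 - (1/18)w + 10/9
L_2(w) = (w + 5)(w - 1) / [27] = (1/27)w^2 + (4/27)w - 5/27
h(w) = 0·L_0 + (-8)·L_1 + 5·L_2
  0·L_0(w) = 0
  (-8)·L_1(w) = (4/9)w^2 + (4/9)w - 80/9
  5·L_2(w) = (5/27)w^2 + (20/27)w - 25/27
Adding term by term: (17/27)w^2 + (32/27)w - 265/27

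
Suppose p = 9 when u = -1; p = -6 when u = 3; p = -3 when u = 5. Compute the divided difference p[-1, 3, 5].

p[-1,3] = (-6 - 9) / (3 - (-1)) = -15/4
p[3,5] = (-3 - (-6)) / (5 - 3) = 3/2
p[-1,3,5] = (3/2 - (-15/4)) / (5 - (-1)) = 7/8

7/8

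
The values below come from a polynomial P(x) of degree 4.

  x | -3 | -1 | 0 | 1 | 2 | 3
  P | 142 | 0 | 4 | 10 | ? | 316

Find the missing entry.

The 5 known values determine P uniquely (degree ≤ 4).
Evaluate each Lagrange basis at x = 2:
L_0(2) = (3)·(2)·(1)·(-1)/[(-2)·(-3)·(-4)·(-6)] = -1/24
L_1(2) = (5)·(2)·(1)·(-1)/[(2)·(-1)·(-2)·(-4)] = 5/8
L_2(2) = (5)·(3)·(1)·(-1)/[(3)·(1)·(-1)·(-3)] = -5/3
L_3(2) = (5)·(3)·(2)·(-1)/[(4)·(2)·(1)·(-2)] = 15/8
L_4(2) = (5)·(3)·(2)·(1)/[(6)·(4)·(3)·(2)] = 5/24
Sum: 142·(-1/24) + 0 + 4·(-5/3) + 10·(15/8) + 316·(5/24) = 72

72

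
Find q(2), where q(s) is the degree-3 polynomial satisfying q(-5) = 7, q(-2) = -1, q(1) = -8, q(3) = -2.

Evaluate each Lagrange basis at s = 2:
L_0(2) = (4)·(1)·(-1)/[(-3)·(-6)·(-8)] = 1/36
L_1(2) = (7)·(1)·(-1)/[(3)·(-3)·(-5)] = -7/45
L_2(2) = (7)·(4)·(-1)/[(6)·(3)·(-2)] = 7/9
L_3(2) = (7)·(4)·(1)/[(8)·(5)·(2)] = 7/20
Sum: 7·(1/36) + (-1)·(-7/45) + (-8)·(7/9) + (-2)·(7/20) = -1183/180

-1183/180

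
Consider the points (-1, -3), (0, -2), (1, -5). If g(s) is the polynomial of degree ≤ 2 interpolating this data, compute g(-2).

Evaluate each Lagrange basis at s = -2:
L_0(-2) = (-2)·(-3)/[(-1)·(-2)] = 3
L_1(-2) = (-1)·(-3)/[(1)·(-1)] = -3
L_2(-2) = (-1)·(-2)/[(2)·(1)] = 1
Sum: (-3)·(3) + (-2)·(-3) + (-5)·(1) = -8

-8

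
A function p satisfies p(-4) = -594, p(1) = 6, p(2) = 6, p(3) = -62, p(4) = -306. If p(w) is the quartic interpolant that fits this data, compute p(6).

-1994

L_0(6) = (5)·(4)·(3)·(2)/[(-5)·(-6)·(-7)·(-8)] = 1/14
L_1(6) = (10)·(4)·(3)·(2)/[(5)·(-1)·(-2)·(-3)] = -8
L_2(6) = (10)·(5)·(3)·(2)/[(6)·(1)·(-1)·(-2)] = 25
L_3(6) = (10)·(5)·(4)·(2)/[(7)·(2)·(1)·(-1)] = -200/7
L_4(6) = (10)·(5)·(4)·(3)/[(8)·(3)·(2)·(1)] = 25/2
Sum: (-594)·(1/14) + 6·(-8) + 6·(25) + (-62)·(-200/7) + (-306)·(25/2) = -1994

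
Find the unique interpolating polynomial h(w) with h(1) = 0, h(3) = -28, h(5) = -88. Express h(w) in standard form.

h(w) = -4w^2 + 2w + 2

Build the Lagrange basis polynomials:
L_0(w) = (w - 3)(w - 5) / [8] = (1/8)w^2 - w + 15/8
L_1(w) = (w - 1)(w - 5) / [-4] = -(1/4)w^2 + (3/2)w - 5/4
L_2(w) = (w - 1)(w - 3) / [8] = (1/8)w^2 - (1/2)w + 3/8
h(w) = 0·L_0 + (-28)·L_1 + (-88)·L_2
  0·L_0(w) = 0
  (-28)·L_1(w) = 7w^2 - 42w + 35
  (-88)·L_2(w) = -11w^2 + 44w - 33
Adding term by term: -4w^2 + 2w + 2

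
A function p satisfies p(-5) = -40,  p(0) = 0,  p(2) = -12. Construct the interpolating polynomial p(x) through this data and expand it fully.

p(x) = -2x^2 - 2x

L_0(x) = x(x - 2) / [35] = (1/35)x^2 - (2/35)x
L_1(x) = (x + 5)(x - 2) / [-10] = -(1/10)x^2 - (3/10)x + 1
L_2(x) = (x + 5)x / [14] = (1/14)x^2 + (5/14)x
p(x) = (-40)·L_0 + 0·L_1 + (-12)·L_2
  (-40)·L_0(x) = -(8/7)x^2 + (16/7)x
  0·L_1(x) = 0
  (-12)·L_2(x) = -(6/7)x^2 - (30/7)x
Adding term by term: -2x^2 - 2x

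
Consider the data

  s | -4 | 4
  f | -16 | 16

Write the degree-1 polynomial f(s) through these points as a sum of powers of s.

L_0(s) = (s - 4) / [-8] = -(1/8)s + 1/2
L_1(s) = (s + 4) / [8] = (1/8)s + 1/2
f(s) = (-16)·L_0 + 16·L_1
  (-16)·L_0(s) = 2s - 8
  16·L_1(s) = 2s + 8
Adding term by term: 4s

f(s) = 4s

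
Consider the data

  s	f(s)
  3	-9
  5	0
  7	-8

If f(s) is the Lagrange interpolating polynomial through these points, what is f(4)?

L_0(4) = (-1)·(-3)/[(-2)·(-4)] = 3/8
L_1(4) = (1)·(-3)/[(2)·(-2)] = 3/4
L_2(4) = (1)·(-1)/[(4)·(2)] = -1/8
Sum: (-9)·(3/8) + 0 + (-8)·(-1/8) = -19/8

-19/8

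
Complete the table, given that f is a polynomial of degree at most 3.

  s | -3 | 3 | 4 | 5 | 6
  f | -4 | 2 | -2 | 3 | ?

1171/56

The 4 known values determine f uniquely (degree ≤ 3).
Evaluate each Lagrange basis at s = 6:
L_0(6) = (3)·(2)·(1)/[(-6)·(-7)·(-8)] = -1/56
L_1(6) = (9)·(2)·(1)/[(6)·(-1)·(-2)] = 3/2
L_2(6) = (9)·(3)·(1)/[(7)·(1)·(-1)] = -27/7
L_3(6) = (9)·(3)·(2)/[(8)·(2)·(1)] = 27/8
Sum: (-4)·(-1/56) + 2·(3/2) + (-2)·(-27/7) + 3·(27/8) = 1171/56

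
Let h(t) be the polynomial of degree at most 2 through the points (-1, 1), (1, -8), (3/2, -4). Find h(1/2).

Using Newton's divided-difference form:
h[-1,1] = (-8 - 1) / (1 - (-1)) = -9/2
h[1,3/2] = (-4 - (-8)) / (3/2 - 1) = 8
h[-1,1,3/2] = (8 - (-9/2)) / (3/2 - (-1)) = 5
h(1/2) = 1 + (-9/2)·(3/2) + 5·(3/2)·(-1/2) = -19/2

-19/2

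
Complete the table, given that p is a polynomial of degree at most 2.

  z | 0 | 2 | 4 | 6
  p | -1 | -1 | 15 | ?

47

The 3 known values determine p uniquely (degree ≤ 2).
Evaluate each Lagrange basis at z = 6:
L_0(6) = (4)·(2)/[(-2)·(-4)] = 1
L_1(6) = (6)·(2)/[(2)·(-2)] = -3
L_2(6) = (6)·(4)/[(4)·(2)] = 3
Sum: (-1)·(1) + (-1)·(-3) + 15·(3) = 47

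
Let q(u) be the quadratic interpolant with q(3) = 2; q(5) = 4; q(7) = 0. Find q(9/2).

65/16

Evaluate each Lagrange basis at u = 9/2:
L_0(9/2) = (-1/2)·(-5/2)/[(-2)·(-4)] = 5/32
L_1(9/2) = (3/2)·(-5/2)/[(2)·(-2)] = 15/16
L_2(9/2) = (3/2)·(-1/2)/[(4)·(2)] = -3/32
Sum: 2·(5/32) + 4·(15/16) + 0 = 65/16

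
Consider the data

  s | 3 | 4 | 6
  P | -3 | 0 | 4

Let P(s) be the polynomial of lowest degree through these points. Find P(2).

-20/3

Using Newton's divided-difference form:
P[3,4] = (0 - (-3)) / (4 - 3) = 3
P[4,6] = (4 - 0) / (6 - 4) = 2
P[3,4,6] = (2 - 3) / (6 - 3) = -1/3
P(2) = -3 + 3·(-1) + (-1/3)·(-1)·(-2) = -20/3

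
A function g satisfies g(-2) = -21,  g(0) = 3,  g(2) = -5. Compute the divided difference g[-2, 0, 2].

-4

g[-2,0] = (3 - (-21)) / (0 - (-2)) = 12
g[0,2] = (-5 - 3) / (2 - 0) = -4
g[-2,0,2] = (-4 - 12) / (2 - (-2)) = -4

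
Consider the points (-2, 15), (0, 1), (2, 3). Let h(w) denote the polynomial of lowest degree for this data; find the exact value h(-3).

Evaluate each Lagrange basis at w = -3:
L_0(-3) = (-3)·(-5)/[(-2)·(-4)] = 15/8
L_1(-3) = (-1)·(-5)/[(2)·(-2)] = -5/4
L_2(-3) = (-1)·(-3)/[(4)·(2)] = 3/8
Sum: 15·(15/8) + 1·(-5/4) + 3·(3/8) = 28

28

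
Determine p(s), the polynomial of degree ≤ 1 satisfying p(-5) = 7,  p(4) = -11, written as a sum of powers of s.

p(s) = -2s - 3

L_0(s) = (s - 4) / [-9] = -(1/9)s + 4/9
L_1(s) = (s + 5) / [9] = (1/9)s + 5/9
p(s) = 7·L_0 + (-11)·L_1
  7·L_0(s) = -(7/9)s + 28/9
  (-11)·L_1(s) = -(11/9)s - 55/9
Adding term by term: -2s - 3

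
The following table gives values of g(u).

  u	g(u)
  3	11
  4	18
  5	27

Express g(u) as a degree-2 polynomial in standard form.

g(u) = u^2 + 2

Newton's divided differences:
g[3,4] = (18 - 11) / (4 - 3) = 7
g[4,5] = (27 - 18) / (5 - 4) = 9
g[3,4,5] = (9 - 7) / (5 - 3) = 1
g(u) = 11 + 7·(u - 3) + 1·(u - 3)(u - 4)
Expanding: g(u) = u^2 + 2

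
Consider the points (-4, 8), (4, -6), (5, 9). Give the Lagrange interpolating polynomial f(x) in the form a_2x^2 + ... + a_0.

L_0(x) = (x - 4)(x - 5) / [72] = (1/72)x^2 - (1/8)x + 5/18
L_1(x) = (x + 4)(x - 5) / [-8] = -(1/8)x^2 + (1/8)x + 5/2
L_2(x) = (x + 4)(x - 4) / [9] = (1/9)x^2 - 16/9
f(x) = 8·L_0 + (-6)·L_1 + 9·L_2
  8·L_0(x) = (1/9)x^2 - x + 20/9
  (-6)·L_1(x) = (3/4)x^2 - (3/4)x - 15
  9·L_2(x) = x^2 - 16
Adding term by term: (67/36)x^2 - (7/4)x - 259/9

f(x) = (67/36)x^2 - (7/4)x - 259/9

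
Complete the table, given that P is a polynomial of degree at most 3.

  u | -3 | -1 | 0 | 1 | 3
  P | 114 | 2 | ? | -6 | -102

The 4 known values determine P uniquely (degree ≤ 3).
Evaluate each Lagrange basis at u = 0:
L_0(0) = (1)·(-1)·(-3)/[(-2)·(-4)·(-6)] = -1/16
L_1(0) = (3)·(-1)·(-3)/[(2)·(-2)·(-4)] = 9/16
L_2(0) = (3)·(1)·(-3)/[(4)·(2)·(-2)] = 9/16
L_3(0) = (3)·(1)·(-1)/[(6)·(4)·(2)] = -1/16
Sum: 114·(-1/16) + 2·(9/16) + (-6)·(9/16) + (-102)·(-1/16) = -3

-3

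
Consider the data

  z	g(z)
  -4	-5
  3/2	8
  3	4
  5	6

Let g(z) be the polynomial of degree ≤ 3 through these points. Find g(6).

L_0(6) = (9/2)·(3)·(1)/[(-11/2)·(-7)·(-9)] = -3/77
L_1(6) = (10)·(3)·(1)/[(11/2)·(-3/2)·(-7/2)] = 80/77
L_2(6) = (10)·(9/2)·(1)/[(7)·(3/2)·(-2)] = -15/7
L_3(6) = (10)·(9/2)·(3)/[(9)·(7/2)·(2)] = 15/7
Sum: (-5)·(-3/77) + 8·(80/77) + 4·(-15/7) + 6·(15/7) = 985/77

985/77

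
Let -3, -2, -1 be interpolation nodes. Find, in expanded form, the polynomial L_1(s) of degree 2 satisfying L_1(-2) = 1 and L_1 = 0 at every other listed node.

L_1(s) = -s^2 - 4s - 3

L_1(s) = (s + 3)(s + 1) / [(1)·(-1)]
       = (s^2 + 4s + 3) / (-1)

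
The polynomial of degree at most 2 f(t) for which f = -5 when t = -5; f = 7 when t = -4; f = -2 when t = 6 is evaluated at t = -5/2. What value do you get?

1813/88

Using Newton's divided-difference form:
f[-5,-4] = (7 - (-5)) / (-4 - (-5)) = 12
f[-4,6] = (-2 - 7) / (6 - (-4)) = -9/10
f[-5,-4,6] = (-9/10 - 12) / (6 - (-5)) = -129/110
f(-5/2) = -5 + 12·(5/2) + (-129/110)·(5/2)·(3/2) = 1813/88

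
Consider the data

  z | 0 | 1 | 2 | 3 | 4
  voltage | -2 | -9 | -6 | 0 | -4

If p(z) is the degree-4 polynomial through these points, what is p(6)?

Using Newton's divided-difference form:
p[0,1] = (-9 - (-2)) / (1 - 0) = -7
p[1,2] = (-6 - (-9)) / (2 - 1) = 3
p[2,3] = (0 - (-6)) / (3 - 2) = 6
p[3,4] = (-4 - 0) / (4 - 3) = -4
p[0,1,2] = (3 - (-7)) / (2 - 0) = 5
p[1,2,3] = (6 - 3) / (3 - 1) = 3/2
p[2,3,4] = (-4 - 6) / (4 - 2) = -5
p[0,1,2,3] = (3/2 - 5) / (3 - 0) = -7/6
p[1,2,3,4] = (-5 - 3/2) / (4 - 1) = -13/6
p[0,1,2,3,4] = (-13/6 - (-7/6)) / (4 - 0) = -1/4
p(6) = -2 + (-7)·(6) + 5·(6)·(5) + (-7/6)·(6)·(5)·(4) + (-1/4)·(6)·(5)·(4)·(3) = -124

-124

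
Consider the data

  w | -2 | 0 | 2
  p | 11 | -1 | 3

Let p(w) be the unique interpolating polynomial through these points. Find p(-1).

Using Newton's divided-difference form:
p[-2,0] = (-1 - 11) / (0 - (-2)) = -6
p[0,2] = (3 - (-1)) / (2 - 0) = 2
p[-2,0,2] = (2 - (-6)) / (2 - (-2)) = 2
p(-1) = 11 + (-6)·(1) + 2·(1)·(-1) = 3

3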